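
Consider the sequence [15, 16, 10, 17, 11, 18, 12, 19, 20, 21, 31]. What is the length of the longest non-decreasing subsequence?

Track the smallest tail for each achievable length (allowing ties):
15 → extends → [15]
16 → extends → [15, 16]
10 → replaces 15 → [10, 16]
17 → extends → [10, 16, 17]
11 → replaces 16 → [10, 11, 17]
18 → extends → [10, 11, 17, 18]
12 → replaces 17 → [10, 11, 12, 18]
19 → extends → [10, 11, 12, 18, 19]
20 → extends → [10, 11, 12, 18, 19, 20]
21 → extends → [10, 11, 12, 18, 19, 20, 21]
31 → extends → [10, 11, 12, 18, 19, 20, 21, 31]
Eight tails, so the longest non-decreasing subsequence has length 8 (e.g. 15, 16, 17, 18, 19, 20, 21, 31).

8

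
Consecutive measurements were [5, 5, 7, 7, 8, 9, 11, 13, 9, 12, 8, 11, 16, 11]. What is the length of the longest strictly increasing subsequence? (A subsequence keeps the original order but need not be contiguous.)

7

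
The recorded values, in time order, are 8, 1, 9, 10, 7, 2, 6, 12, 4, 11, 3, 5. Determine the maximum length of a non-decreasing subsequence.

Track the smallest tail for each achievable length (allowing ties):
8 → extends → [8]
1 → replaces 8 → [1]
9 → extends → [1, 9]
10 → extends → [1, 9, 10]
7 → replaces 9 → [1, 7, 10]
2 → replaces 7 → [1, 2, 10]
6 → replaces 10 → [1, 2, 6]
12 → extends → [1, 2, 6, 12]
4 → replaces 6 → [1, 2, 4, 12]
11 → replaces 12 → [1, 2, 4, 11]
3 → replaces 4 → [1, 2, 3, 11]
5 → replaces 11 → [1, 2, 3, 5]
Four tails, so the longest non-decreasing subsequence has length 4 (e.g. 8, 9, 10, 12).

4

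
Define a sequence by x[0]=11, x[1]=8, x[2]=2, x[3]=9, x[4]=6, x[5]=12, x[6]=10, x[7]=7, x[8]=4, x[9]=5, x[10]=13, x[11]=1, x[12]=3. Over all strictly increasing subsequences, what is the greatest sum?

Let S[i] be the best sum of a strictly increasing subsequence ending at i:
i:      0  1  2  3  4  5  6  7  8  9 10 11 12
x[i]:  11  8  2  9  6 12 10  7  4  5 13  1  3
S:     11  8  2 17  8 29 27 15  6 11 42  1  5
Maximum is 42 (e.g. 8 + 9 + 12 + 13).

42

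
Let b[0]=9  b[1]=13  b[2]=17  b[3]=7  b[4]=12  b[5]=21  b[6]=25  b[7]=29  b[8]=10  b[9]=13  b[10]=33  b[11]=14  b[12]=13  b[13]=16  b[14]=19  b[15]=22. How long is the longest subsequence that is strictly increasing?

7

Track the smallest tail for each achievable length (strict):
9 → extends → [9]
13 → extends → [9, 13]
17 → extends → [9, 13, 17]
7 → replaces 9 → [7, 13, 17]
12 → replaces 13 → [7, 12, 17]
21 → extends → [7, 12, 17, 21]
25 → extends → [7, 12, 17, 21, 25]
29 → extends → [7, 12, 17, 21, 25, 29]
10 → replaces 12 → [7, 10, 17, 21, 25, 29]
13 → replaces 17 → [7, 10, 13, 21, 25, 29]
33 → extends → [7, 10, 13, 21, 25, 29, 33]
14 → replaces 21 → [7, 10, 13, 14, 25, 29, 33]
13 → already a tail → [7, 10, 13, 14, 25, 29, 33]
16 → replaces 25 → [7, 10, 13, 14, 16, 29, 33]
19 → replaces 29 → [7, 10, 13, 14, 16, 19, 33]
22 → replaces 33 → [7, 10, 13, 14, 16, 19, 22]
Seven tails, so the longest strictly increasing subsequence has length 7 (e.g. 9, 13, 17, 21, 25, 29, 33).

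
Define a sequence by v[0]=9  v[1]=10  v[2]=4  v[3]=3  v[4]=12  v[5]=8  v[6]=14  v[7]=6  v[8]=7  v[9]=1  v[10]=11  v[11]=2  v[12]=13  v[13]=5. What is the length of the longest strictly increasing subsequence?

Track the smallest tail for each achievable length (strict):
9 → extends → [9]
10 → extends → [9, 10]
4 → replaces 9 → [4, 10]
3 → replaces 4 → [3, 10]
12 → extends → [3, 10, 12]
8 → replaces 10 → [3, 8, 12]
14 → extends → [3, 8, 12, 14]
6 → replaces 8 → [3, 6, 12, 14]
7 → replaces 12 → [3, 6, 7, 14]
1 → replaces 3 → [1, 6, 7, 14]
11 → replaces 14 → [1, 6, 7, 11]
2 → replaces 6 → [1, 2, 7, 11]
13 → extends → [1, 2, 7, 11, 13]
5 → replaces 7 → [1, 2, 5, 11, 13]
Five tails, so the longest strictly increasing subsequence has length 5 (e.g. 4, 6, 7, 11, 13).

5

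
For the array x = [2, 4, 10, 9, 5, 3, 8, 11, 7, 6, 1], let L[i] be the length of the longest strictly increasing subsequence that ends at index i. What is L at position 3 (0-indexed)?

3

dp[i] = 1 + max{dp[j] : j<i, x[j]<x[i]} (or 1 if no such j):
i:      0  1  2  3  4  5  6  7  8  9 10
x[i]:   2  4 10  9  5  3  8 11  7  6  1
dp:     1  2  3  3  3  2  4  5  4  4  1
At index 3 the value is 3.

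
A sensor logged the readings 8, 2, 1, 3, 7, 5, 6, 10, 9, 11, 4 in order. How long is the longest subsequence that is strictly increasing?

6

Track the smallest tail for each achievable length (strict):
8 → extends → [8]
2 → replaces 8 → [2]
1 → replaces 2 → [1]
3 → extends → [1, 3]
7 → extends → [1, 3, 7]
5 → replaces 7 → [1, 3, 5]
6 → extends → [1, 3, 5, 6]
10 → extends → [1, 3, 5, 6, 10]
9 → replaces 10 → [1, 3, 5, 6, 9]
11 → extends → [1, 3, 5, 6, 9, 11]
4 → replaces 5 → [1, 3, 4, 6, 9, 11]
Six tails, so the longest strictly increasing subsequence has length 6 (e.g. 2, 3, 5, 6, 10, 11).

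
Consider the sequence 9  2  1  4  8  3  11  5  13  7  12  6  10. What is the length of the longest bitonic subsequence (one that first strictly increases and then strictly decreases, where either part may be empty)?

7

inc[i] = longest strictly increasing subsequence ending at i; dec[i] = longest strictly decreasing subsequence starting at i:
i:      1  2  3  4  5  6  7  8  9 10 11 12 13
a[i]:   9  2  1  4  8  3 11  5 13  7 12  6 10
inc:    1  1  1  2  3  2  4  3  5  4  5  4  5
dec:    4  2  1  2  3  1  3  1  3  2  2  1  1
Best peak at i=9 (value 13): inc=5, dec=3, length 5+3−1 = 7.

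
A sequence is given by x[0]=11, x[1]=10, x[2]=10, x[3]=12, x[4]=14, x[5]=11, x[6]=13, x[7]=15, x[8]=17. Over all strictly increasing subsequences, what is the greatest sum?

69

Let S[i] be the best sum of a strictly increasing subsequence ending at i:
i:      0  1  2  3  4  5  6  7  8
x[i]:  11 10 10 12 14 11 13 15 17
S:     11 10 10 23 37 21 36 52 69
Maximum is 69 (e.g. 11 + 12 + 14 + 15 + 17).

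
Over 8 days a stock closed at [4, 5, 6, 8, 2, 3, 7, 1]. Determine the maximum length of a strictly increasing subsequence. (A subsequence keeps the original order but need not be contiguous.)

4

Track the smallest tail for each achievable length (strict):
4 → extends → [4]
5 → extends → [4, 5]
6 → extends → [4, 5, 6]
8 → extends → [4, 5, 6, 8]
2 → replaces 4 → [2, 5, 6, 8]
3 → replaces 5 → [2, 3, 6, 8]
7 → replaces 8 → [2, 3, 6, 7]
1 → replaces 2 → [1, 3, 6, 7]
Four tails, so the longest strictly increasing subsequence has length 4 (e.g. 4, 5, 6, 8).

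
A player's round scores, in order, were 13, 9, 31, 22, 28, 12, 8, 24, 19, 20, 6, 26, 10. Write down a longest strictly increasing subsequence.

9, 12, 19, 20, 26

Patience tails give the LIS length; then backtrack through the dp parents:
13 → extends → [13]
9 → replaces 13 → [9]
31 → extends → [9, 31]
22 → replaces 31 → [9, 22]
28 → extends → [9, 22, 28]
12 → replaces 22 → [9, 12, 28]
8 → replaces 9 → [8, 12, 28]
24 → replaces 28 → [8, 12, 24]
19 → replaces 24 → [8, 12, 19]
20 → extends → [8, 12, 19, 20]
6 → replaces 8 → [6, 12, 19, 20]
26 → extends → [6, 12, 19, 20, 26]
10 → replaces 12 → [6, 10, 19, 20, 26]
Length 5; one witness is 9, 12, 19, 20, 26.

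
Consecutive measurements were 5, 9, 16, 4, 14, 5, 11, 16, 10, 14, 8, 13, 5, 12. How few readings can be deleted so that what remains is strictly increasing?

10

Fewest deletions = n − (longest strictly increasing subsequence).
Patience tails:
5 → extends → [5]
9 → extends → [5, 9]
16 → extends → [5, 9, 16]
4 → replaces 5 → [4, 9, 16]
14 → replaces 16 → [4, 9, 14]
5 → replaces 9 → [4, 5, 14]
11 → replaces 14 → [4, 5, 11]
16 → extends → [4, 5, 11, 16]
10 → replaces 11 → [4, 5, 10, 16]
14 → replaces 16 → [4, 5, 10, 14]
8 → replaces 10 → [4, 5, 8, 14]
13 → replaces 14 → [4, 5, 8, 13]
5 → already a tail → [4, 5, 8, 13]
12 → replaces 13 → [4, 5, 8, 12]
Longest strictly increasing subsequence has length 4, so deletions = 14 − 4 = 10.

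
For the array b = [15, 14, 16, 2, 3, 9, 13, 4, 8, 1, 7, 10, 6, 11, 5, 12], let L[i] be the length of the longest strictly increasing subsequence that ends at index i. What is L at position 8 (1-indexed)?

dp[i] = 1 + max{dp[j] : j<i, b[j]<b[i]} (or 1 if no such j):
i:      1  2  3  4  5  6  7  8  9 10 11 12 13 14 15 16
b[i]:  15 14 16  2  3  9 13  4  8  1  7 10  6 11  5 12
dp:     1  1  2  1  2  3  4  3  4  1  4  5  4  6  4  7
At index 8 the value is 3.

3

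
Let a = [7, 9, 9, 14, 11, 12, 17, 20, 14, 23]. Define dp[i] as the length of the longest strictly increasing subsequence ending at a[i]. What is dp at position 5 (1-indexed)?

3

dp[i] = 1 + max{dp[j] : j<i, a[j]<a[i]} (or 1 if no such j):
i:      1  2  3  4  5  6  7  8  9 10
a[i]:   7  9  9 14 11 12 17 20 14 23
dp:     1  2  2  3  3  4  5  6  5  7
At index 5 the value is 3.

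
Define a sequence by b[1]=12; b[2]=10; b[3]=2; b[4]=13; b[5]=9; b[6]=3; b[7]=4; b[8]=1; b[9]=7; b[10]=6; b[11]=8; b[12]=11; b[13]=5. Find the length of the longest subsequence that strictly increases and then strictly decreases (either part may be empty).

7

inc[i] = longest strictly increasing subsequence ending at i; dec[i] = longest strictly decreasing subsequence starting at i:
i:      1  2  3  4  5  6  7  8  9 10 11 12 13
b[i]:  12 10  2 13  9  3  4  1  7  6  8 11  5
inc:    1  1  1  2  2  2  3  1  4  4  5  6  4
dec:    6  5  2  5  4  2  2  1  3  2  2  2  1
Best peak at i=12 (value 11): inc=6, dec=2, length 6+2−1 = 7.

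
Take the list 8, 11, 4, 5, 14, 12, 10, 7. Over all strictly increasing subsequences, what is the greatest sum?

Let S[i] be the best sum of a strictly increasing subsequence ending at i:
i:      1  2  3  4  5  6  7  8
a[i]:   8 11  4  5 14 12 10  7
S:      8 19  4  9 33 31 19 16
Maximum is 33 (e.g. 8 + 11 + 14).

33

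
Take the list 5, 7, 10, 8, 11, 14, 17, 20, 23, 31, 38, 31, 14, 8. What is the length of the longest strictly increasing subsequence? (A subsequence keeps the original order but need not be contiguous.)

Let dp[i] be the length of the longest such subsequence ending at index i:
i:      1  2  3  4  5  6  7  8  9 10 11 12 13 14
a[i]:   5  7 10  8 11 14 17 20 23 31 38 31 14  8
dp:     1  2  3  3  4  5  6  7  8  9 10  9  5  3
Maximum dp value is 10.

10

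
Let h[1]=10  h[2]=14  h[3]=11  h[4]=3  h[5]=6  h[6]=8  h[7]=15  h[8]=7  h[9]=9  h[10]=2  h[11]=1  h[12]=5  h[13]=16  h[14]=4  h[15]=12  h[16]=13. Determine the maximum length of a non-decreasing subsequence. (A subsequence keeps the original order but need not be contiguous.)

6

Let dp[i] be the length of the longest such subsequence ending at index i:
i:      1  2  3  4  5  6  7  8  9 10 11 12 13 14 15 16
h[i]:  10 14 11  3  6  8 15  7  9  2  1  5 16  4 12 13
dp:     1  2  2  1  2  3  4  3  4  1  1  2  5  2  5  6
Maximum dp value is 6.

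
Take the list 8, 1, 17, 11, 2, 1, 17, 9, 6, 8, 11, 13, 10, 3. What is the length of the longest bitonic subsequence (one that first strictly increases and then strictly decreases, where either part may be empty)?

8

inc[i] = longest strictly increasing subsequence ending at i; dec[i] = longest strictly decreasing subsequence starting at i:
i:      1  2  3  4  5  6  7  8  9 10 11 12 13 14
a[i]:   8  1 17 11  2  1 17  9  6  8 11 13 10  3
inc:    1  1  2  2  2  1  3  3  3  4  5  6  5  3
dec:    3  1  5  4  2  1  4  3  2  2  3  3  2  1
Best peak at i=12 (value 13): inc=6, dec=3, length 6+3−1 = 8.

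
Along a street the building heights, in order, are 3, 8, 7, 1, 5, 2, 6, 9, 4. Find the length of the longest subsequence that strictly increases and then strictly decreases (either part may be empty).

5

inc[i] = longest strictly increasing subsequence ending at i; dec[i] = longest strictly decreasing subsequence starting at i:
i:     1 2 3 4 5 6 7 8 9
a[i]:  3 8 7 1 5 2 6 9 4
inc:   1 2 2 1 2 2 3 4 3
dec:   2 4 3 1 2 1 2 2 1
Best peak at i=2 (value 8): inc=2, dec=4, length 2+4−1 = 5.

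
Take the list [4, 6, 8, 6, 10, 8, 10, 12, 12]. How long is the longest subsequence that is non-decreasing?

Let dp[i] be the length of the longest such subsequence ending at index i:
i:      1  2  3  4  5  6  7  8  9
a[i]:   4  6  8  6 10  8 10 12 12
dp:     1  2  3  3  4  4  5  6  7
Maximum dp value is 7.

7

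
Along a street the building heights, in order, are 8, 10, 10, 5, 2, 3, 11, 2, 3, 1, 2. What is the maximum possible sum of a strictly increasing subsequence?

29

Let S[i] be the best sum of a strictly increasing subsequence ending at i:
i:      1  2  3  4  5  6  7  8  9 10 11
a[i]:   8 10 10  5  2  3 11  2  3  1  2
S:      8 18 18  5  2  5 29  2  5  1  3
Maximum is 29 (e.g. 8 + 10 + 11).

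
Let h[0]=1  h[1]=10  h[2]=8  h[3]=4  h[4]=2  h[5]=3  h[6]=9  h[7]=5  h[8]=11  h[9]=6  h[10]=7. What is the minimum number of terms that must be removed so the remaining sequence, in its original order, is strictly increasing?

5

Fewest deletions = n − (longest strictly increasing subsequence).
i:      0  1  2  3  4  5  6  7  8  9 10
h[i]:   1 10  8  4  2  3  9  5 11  6  7
dp:     1  2  2  2  2  3  4  4  5  5  6
max dp = 6, so deletions = 11 − 6 = 5.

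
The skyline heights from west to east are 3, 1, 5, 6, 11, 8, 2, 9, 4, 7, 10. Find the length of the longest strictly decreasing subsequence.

Negate each value so 'decreasing' becomes 'increasing', then run patience tails on the negated sequence:
-3 → extends → [-3]
-1 → extends → [-3, -1]
-5 → replaces -3 → [-5, -1]
-6 → replaces -5 → [-6, -1]
-11 → replaces -6 → [-11, -1]
-8 → replaces -1 → [-11, -8]
-2 → extends → [-11, -8, -2]
-9 → replaces -8 → [-11, -9, -2]
-4 → replaces -2 → [-11, -9, -4]
-7 → replaces -4 → [-11, -9, -7]
-10 → replaces -9 → [-11, -10, -7]
Three tails, so the longest strictly decreasing subsequence of the original has length 3.

3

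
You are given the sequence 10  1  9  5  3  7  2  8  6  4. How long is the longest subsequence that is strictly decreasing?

5

Negate each value so 'decreasing' becomes 'increasing', then run patience tails on the negated sequence:
-10 → extends → [-10]
-1 → extends → [-10, -1]
-9 → replaces -1 → [-10, -9]
-5 → extends → [-10, -9, -5]
-3 → extends → [-10, -9, -5, -3]
-7 → replaces -5 → [-10, -9, -7, -3]
-2 → extends → [-10, -9, -7, -3, -2]
-8 → replaces -7 → [-10, -9, -8, -3, -2]
-6 → replaces -3 → [-10, -9, -8, -6, -2]
-4 → replaces -2 → [-10, -9, -8, -6, -4]
Five tails, so the longest strictly decreasing subsequence of the original has length 5.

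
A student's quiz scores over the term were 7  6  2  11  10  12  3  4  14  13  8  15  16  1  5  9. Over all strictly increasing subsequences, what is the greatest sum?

75

Let S[i] be the best sum of a strictly increasing subsequence ending at i:
i:      1  2  3  4  5  6  7  8  9 10 11 12 13 14 15 16
a[i]:   7  6  2 11 10 12  3  4 14 13  8 15 16  1  5  9
S:      7  6  2 18 17 30  5  9 44 43 17 59 75  1 14 26
Maximum is 75 (e.g. 7 + 11 + 12 + 14 + 15 + 16).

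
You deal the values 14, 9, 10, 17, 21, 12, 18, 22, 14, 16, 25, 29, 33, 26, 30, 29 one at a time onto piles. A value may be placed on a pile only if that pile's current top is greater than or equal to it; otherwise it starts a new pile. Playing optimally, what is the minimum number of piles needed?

8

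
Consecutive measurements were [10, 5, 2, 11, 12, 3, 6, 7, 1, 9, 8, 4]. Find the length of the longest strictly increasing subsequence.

5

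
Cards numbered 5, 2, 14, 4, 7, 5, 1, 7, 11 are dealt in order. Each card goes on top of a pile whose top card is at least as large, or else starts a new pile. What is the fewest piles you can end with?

Place each on the leftmost legal pile:
5 → new pile 1 (tops now [5])
2 → pile 1 (tops now [2])
14 → new pile 2 (tops now [2, 14])
4 → pile 2 (tops now [2, 4])
7 → new pile 3 (tops now [2, 4, 7])
5 → pile 3 (tops now [2, 4, 5])
1 → pile 1 (tops now [1, 4, 5])
7 → new pile 4 (tops now [1, 4, 5, 7])
11 → new pile 5 (tops now [1, 4, 5, 7, 11])
Five piles.

5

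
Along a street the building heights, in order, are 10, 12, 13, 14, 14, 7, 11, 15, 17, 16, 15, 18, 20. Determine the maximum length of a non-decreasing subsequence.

Track the smallest tail for each achievable length (allowing ties):
10 → extends → [10]
12 → extends → [10, 12]
13 → extends → [10, 12, 13]
14 → extends → [10, 12, 13, 14]
14 → extends → [10, 12, 13, 14, 14]
7 → replaces 10 → [7, 12, 13, 14, 14]
11 → replaces 12 → [7, 11, 13, 14, 14]
15 → extends → [7, 11, 13, 14, 14, 15]
17 → extends → [7, 11, 13, 14, 14, 15, 17]
16 → replaces 17 → [7, 11, 13, 14, 14, 15, 16]
15 → replaces 16 → [7, 11, 13, 14, 14, 15, 15]
18 → extends → [7, 11, 13, 14, 14, 15, 15, 18]
20 → extends → [7, 11, 13, 14, 14, 15, 15, 18, 20]
Nine tails, so the longest non-decreasing subsequence has length 9 (e.g. 10, 12, 13, 14, 14, 15, 17, 18, 20).

9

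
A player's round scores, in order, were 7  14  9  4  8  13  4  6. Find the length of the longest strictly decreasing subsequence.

Negate each value so 'decreasing' becomes 'increasing', then run patience tails on the negated sequence:
-7 → extends → [-7]
-14 → replaces -7 → [-14]
-9 → extends → [-14, -9]
-4 → extends → [-14, -9, -4]
-8 → replaces -4 → [-14, -9, -8]
-13 → replaces -9 → [-14, -13, -8]
-4 → extends → [-14, -13, -8, -4]
-6 → replaces -4 → [-14, -13, -8, -6]
Four tails, so the longest strictly decreasing subsequence of the original has length 4.

4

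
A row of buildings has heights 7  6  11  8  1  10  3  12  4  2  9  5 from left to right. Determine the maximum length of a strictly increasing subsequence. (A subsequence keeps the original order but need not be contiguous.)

4

Track the smallest tail for each achievable length (strict):
7 → extends → [7]
6 → replaces 7 → [6]
11 → extends → [6, 11]
8 → replaces 11 → [6, 8]
1 → replaces 6 → [1, 8]
10 → extends → [1, 8, 10]
3 → replaces 8 → [1, 3, 10]
12 → extends → [1, 3, 10, 12]
4 → replaces 10 → [1, 3, 4, 12]
2 → replaces 3 → [1, 2, 4, 12]
9 → replaces 12 → [1, 2, 4, 9]
5 → replaces 9 → [1, 2, 4, 5]
Four tails, so the longest strictly increasing subsequence has length 4 (e.g. 7, 8, 10, 12).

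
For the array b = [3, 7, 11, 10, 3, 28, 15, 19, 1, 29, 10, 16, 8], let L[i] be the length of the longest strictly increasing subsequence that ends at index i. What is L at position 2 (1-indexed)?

dp[i] = 1 + max{dp[j] : j<i, b[j]<b[i]} (or 1 if no such j):
i:      1  2  3  4  5  6  7  8  9 10 11 12 13
b[i]:   3  7 11 10  3 28 15 19  1 29 10 16  8
dp:     1  2  3  3  1  4  4  5  1  6  3  5  3
At index 2 the value is 2.

2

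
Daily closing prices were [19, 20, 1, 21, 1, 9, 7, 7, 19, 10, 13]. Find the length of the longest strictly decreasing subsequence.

3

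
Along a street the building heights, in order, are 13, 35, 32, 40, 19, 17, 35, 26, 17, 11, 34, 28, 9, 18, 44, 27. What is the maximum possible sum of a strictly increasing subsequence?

Let S[i] be the best sum of a strictly increasing subsequence ending at i:
i:       1   2   3   4   5   6   7   8   9  10  11  12  13  14  15  16
a[i]:   13  35  32  40  19  17  35  26  17  11  34  28   9  18  44  27
S:      13  48  45  88  32  30  80  58  30  11  92  86   9  48 136  85
Maximum is 136 (e.g. 13 + 19 + 26 + 34 + 44).

136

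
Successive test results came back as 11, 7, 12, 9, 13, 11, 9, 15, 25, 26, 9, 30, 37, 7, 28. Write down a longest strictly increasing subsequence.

11, 12, 13, 15, 25, 26, 30, 37

Patience tails give the LIS length; then backtrack through the dp parents:
11 → extends → [11]
7 → replaces 11 → [7]
12 → extends → [7, 12]
9 → replaces 12 → [7, 9]
13 → extends → [7, 9, 13]
11 → replaces 13 → [7, 9, 11]
9 → already a tail → [7, 9, 11]
15 → extends → [7, 9, 11, 15]
25 → extends → [7, 9, 11, 15, 25]
26 → extends → [7, 9, 11, 15, 25, 26]
9 → already a tail → [7, 9, 11, 15, 25, 26]
30 → extends → [7, 9, 11, 15, 25, 26, 30]
37 → extends → [7, 9, 11, 15, 25, 26, 30, 37]
7 → already a tail → [7, 9, 11, 15, 25, 26, 30, 37]
28 → replaces 30 → [7, 9, 11, 15, 25, 26, 28, 37]
Length 8; one witness is 11, 12, 13, 15, 25, 26, 30, 37.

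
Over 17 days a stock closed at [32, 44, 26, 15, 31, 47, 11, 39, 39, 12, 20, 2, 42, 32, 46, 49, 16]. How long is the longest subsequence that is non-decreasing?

Let dp[i] be the length of the longest such subsequence ending at index i:
i:      1  2  3  4  5  6  7  8  9 10 11 12 13 14 15 16 17
a[i]:  32 44 26 15 31 47 11 39 39 12 20  2 42 32 46 49 16
dp:     1  2  1  1  2  3  1  3  4  2  3  1  5  4  6  7  3
Maximum dp value is 7.

7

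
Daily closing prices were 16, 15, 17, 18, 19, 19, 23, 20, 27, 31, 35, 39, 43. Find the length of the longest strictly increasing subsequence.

Track the smallest tail for each achievable length (strict):
16 → extends → [16]
15 → replaces 16 → [15]
17 → extends → [15, 17]
18 → extends → [15, 17, 18]
19 → extends → [15, 17, 18, 19]
19 → already a tail → [15, 17, 18, 19]
23 → extends → [15, 17, 18, 19, 23]
20 → replaces 23 → [15, 17, 18, 19, 20]
27 → extends → [15, 17, 18, 19, 20, 27]
31 → extends → [15, 17, 18, 19, 20, 27, 31]
35 → extends → [15, 17, 18, 19, 20, 27, 31, 35]
39 → extends → [15, 17, 18, 19, 20, 27, 31, 35, 39]
43 → extends → [15, 17, 18, 19, 20, 27, 31, 35, 39, 43]
Ten tails, so the longest strictly increasing subsequence has length 10 (e.g. 16, 17, 18, 19, 23, 27, 31, 35, 39, 43).

10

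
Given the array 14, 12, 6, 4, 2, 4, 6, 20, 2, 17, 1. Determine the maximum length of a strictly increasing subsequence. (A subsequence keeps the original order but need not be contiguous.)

4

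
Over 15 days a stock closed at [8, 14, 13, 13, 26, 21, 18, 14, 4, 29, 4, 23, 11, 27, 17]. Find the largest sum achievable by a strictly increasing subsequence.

Let S[i] be the best sum of a strictly increasing subsequence ending at i:
i:      1  2  3  4  5  6  7  8  9 10 11 12 13 14 15
a[i]:   8 14 13 13 26 21 18 14  4 29  4 23 11 27 17
S:      8 22 21 21 48 43 40 35  4 77  4 66 19 93 52
Maximum is 93 (e.g. 8 + 14 + 21 + 23 + 27).

93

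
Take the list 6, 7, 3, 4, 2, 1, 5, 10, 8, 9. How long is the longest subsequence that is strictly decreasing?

Let dp[i] be the longest strictly decreasing subsequence ending at i:
i:      1  2  3  4  5  6  7  8  9 10
a[i]:   6  7  3  4  2  1  5 10  8  9
dp:     1  1  2  2  3  4  2  1  2  2
Maximum is 4.

4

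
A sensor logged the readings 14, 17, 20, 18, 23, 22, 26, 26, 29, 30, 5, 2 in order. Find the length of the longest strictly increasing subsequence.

7

Track the smallest tail for each achievable length (strict):
14 → extends → [14]
17 → extends → [14, 17]
20 → extends → [14, 17, 20]
18 → replaces 20 → [14, 17, 18]
23 → extends → [14, 17, 18, 23]
22 → replaces 23 → [14, 17, 18, 22]
26 → extends → [14, 17, 18, 22, 26]
26 → already a tail → [14, 17, 18, 22, 26]
29 → extends → [14, 17, 18, 22, 26, 29]
30 → extends → [14, 17, 18, 22, 26, 29, 30]
5 → replaces 14 → [5, 17, 18, 22, 26, 29, 30]
2 → replaces 5 → [2, 17, 18, 22, 26, 29, 30]
Seven tails, so the longest strictly increasing subsequence has length 7 (e.g. 14, 17, 20, 23, 26, 29, 30).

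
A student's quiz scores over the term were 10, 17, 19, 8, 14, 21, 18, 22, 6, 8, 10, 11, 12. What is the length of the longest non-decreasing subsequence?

5

Track the smallest tail for each achievable length (allowing ties):
10 → extends → [10]
17 → extends → [10, 17]
19 → extends → [10, 17, 19]
8 → replaces 10 → [8, 17, 19]
14 → replaces 17 → [8, 14, 19]
21 → extends → [8, 14, 19, 21]
18 → replaces 19 → [8, 14, 18, 21]
22 → extends → [8, 14, 18, 21, 22]
6 → replaces 8 → [6, 14, 18, 21, 22]
8 → replaces 14 → [6, 8, 18, 21, 22]
10 → replaces 18 → [6, 8, 10, 21, 22]
11 → replaces 21 → [6, 8, 10, 11, 22]
12 → replaces 22 → [6, 8, 10, 11, 12]
Five tails, so the longest non-decreasing subsequence has length 5 (e.g. 10, 17, 19, 21, 22).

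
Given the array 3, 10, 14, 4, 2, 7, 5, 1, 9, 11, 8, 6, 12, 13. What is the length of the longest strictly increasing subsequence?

Track the smallest tail for each achievable length (strict):
3 → extends → [3]
10 → extends → [3, 10]
14 → extends → [3, 10, 14]
4 → replaces 10 → [3, 4, 14]
2 → replaces 3 → [2, 4, 14]
7 → replaces 14 → [2, 4, 7]
5 → replaces 7 → [2, 4, 5]
1 → replaces 2 → [1, 4, 5]
9 → extends → [1, 4, 5, 9]
11 → extends → [1, 4, 5, 9, 11]
8 → replaces 9 → [1, 4, 5, 8, 11]
6 → replaces 8 → [1, 4, 5, 6, 11]
12 → extends → [1, 4, 5, 6, 11, 12]
13 → extends → [1, 4, 5, 6, 11, 12, 13]
Seven tails, so the longest strictly increasing subsequence has length 7 (e.g. 3, 4, 7, 9, 11, 12, 13).

7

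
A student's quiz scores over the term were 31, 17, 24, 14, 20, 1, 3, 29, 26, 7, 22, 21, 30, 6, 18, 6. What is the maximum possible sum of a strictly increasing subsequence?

100

Let S[i] be the best sum of a strictly increasing subsequence ending at i:
i:       1   2   3   4   5   6   7   8   9  10  11  12  13  14  15  16
a[i]:   31  17  24  14  20   1   3  29  26   7  22  21  30   6  18   6
S:      31  17  41  14  37   1   4  70  67  11  59  58 100  10  35  10
Maximum is 100 (e.g. 17 + 24 + 29 + 30).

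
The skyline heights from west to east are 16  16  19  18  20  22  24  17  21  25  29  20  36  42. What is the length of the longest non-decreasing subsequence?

10

Track the smallest tail for each achievable length (allowing ties):
16 → extends → [16]
16 → extends → [16, 16]
19 → extends → [16, 16, 19]
18 → replaces 19 → [16, 16, 18]
20 → extends → [16, 16, 18, 20]
22 → extends → [16, 16, 18, 20, 22]
24 → extends → [16, 16, 18, 20, 22, 24]
17 → replaces 18 → [16, 16, 17, 20, 22, 24]
21 → replaces 22 → [16, 16, 17, 20, 21, 24]
25 → extends → [16, 16, 17, 20, 21, 24, 25]
29 → extends → [16, 16, 17, 20, 21, 24, 25, 29]
20 → replaces 21 → [16, 16, 17, 20, 20, 24, 25, 29]
36 → extends → [16, 16, 17, 20, 20, 24, 25, 29, 36]
42 → extends → [16, 16, 17, 20, 20, 24, 25, 29, 36, 42]
Ten tails, so the longest non-decreasing subsequence has length 10 (e.g. 16, 16, 19, 20, 22, 24, 25, 29, 36, 42).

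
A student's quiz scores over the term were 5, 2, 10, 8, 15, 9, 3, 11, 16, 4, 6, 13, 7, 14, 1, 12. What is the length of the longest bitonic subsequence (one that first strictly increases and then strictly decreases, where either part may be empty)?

inc[i] = longest strictly increasing subsequence ending at i; dec[i] = longest strictly decreasing subsequence starting at i:
i:      1  2  3  4  5  6  7  8  9 10 11 12 13 14 15 16
a[i]:   5  2 10  8 15  9  3 11 16  4  6 13  7 14  1 12
inc:    1  1  2  2  3  3  2  4  5  3  4  5  5  6  1  6
dec:    3  2  4  3  4  3  2  3  4  2  2  3  2  2  1  1
Best peak at i=9 (value 16): inc=5, dec=4, length 5+4−1 = 8.

8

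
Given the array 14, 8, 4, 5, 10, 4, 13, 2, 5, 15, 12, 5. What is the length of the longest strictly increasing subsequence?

5

Track the smallest tail for each achievable length (strict):
14 → extends → [14]
8 → replaces 14 → [8]
4 → replaces 8 → [4]
5 → extends → [4, 5]
10 → extends → [4, 5, 10]
4 → already a tail → [4, 5, 10]
13 → extends → [4, 5, 10, 13]
2 → replaces 4 → [2, 5, 10, 13]
5 → already a tail → [2, 5, 10, 13]
15 → extends → [2, 5, 10, 13, 15]
12 → replaces 13 → [2, 5, 10, 12, 15]
5 → already a tail → [2, 5, 10, 12, 15]
Five tails, so the longest strictly increasing subsequence has length 5 (e.g. 4, 5, 10, 13, 15).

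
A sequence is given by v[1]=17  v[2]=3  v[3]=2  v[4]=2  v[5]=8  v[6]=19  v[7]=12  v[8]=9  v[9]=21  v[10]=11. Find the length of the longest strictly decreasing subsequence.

Let dp[i] be the longest strictly decreasing subsequence ending at i:
i:      1  2  3  4  5  6  7  8  9 10
v[i]:  17  3  2  2  8 19 12  9 21 11
dp:     1  2  3  3  2  1  2  3  1  3
Maximum is 3.

3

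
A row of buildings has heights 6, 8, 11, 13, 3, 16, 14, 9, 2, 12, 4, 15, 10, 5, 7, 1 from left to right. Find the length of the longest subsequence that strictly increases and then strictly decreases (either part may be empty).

10

inc[i] = longest strictly increasing subsequence ending at i; dec[i] = longest strictly decreasing subsequence starting at i:
i:      1  2  3  4  5  6  7  8  9 10 11 12 13 14 15 16
a[i]:   6  8 11 13  3 16 14  9  2 12  4 15 10  5  7  1
inc:    1  2  3  4  1  5  5  3  1  4  2  6  4  3  4  1
dec:    4  4  4  5  3  6  5  3  2  4  2  4  3  2  2  1
Best peak at i=6 (value 16): inc=5, dec=6, length 5+6−1 = 10.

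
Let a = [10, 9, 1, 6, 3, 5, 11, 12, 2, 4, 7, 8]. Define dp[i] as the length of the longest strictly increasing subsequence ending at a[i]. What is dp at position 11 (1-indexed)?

4

dp[i] = 1 + max{dp[j] : j<i, a[j]<a[i]} (or 1 if no such j):
i:      1  2  3  4  5  6  7  8  9 10 11 12
a[i]:  10  9  1  6  3  5 11 12  2  4  7  8
dp:     1  1  1  2  2  3  4  5  2  3  4  5
At index 11 the value is 4.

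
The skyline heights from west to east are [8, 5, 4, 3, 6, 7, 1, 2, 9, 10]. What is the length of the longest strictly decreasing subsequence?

Negate each value so 'decreasing' becomes 'increasing', then run patience tails on the negated sequence:
-8 → extends → [-8]
-5 → extends → [-8, -5]
-4 → extends → [-8, -5, -4]
-3 → extends → [-8, -5, -4, -3]
-6 → replaces -5 → [-8, -6, -4, -3]
-7 → replaces -6 → [-8, -7, -4, -3]
-1 → extends → [-8, -7, -4, -3, -1]
-2 → replaces -1 → [-8, -7, -4, -3, -2]
-9 → replaces -8 → [-9, -7, -4, -3, -2]
-10 → replaces -9 → [-10, -7, -4, -3, -2]
Five tails, so the longest strictly decreasing subsequence of the original has length 5.

5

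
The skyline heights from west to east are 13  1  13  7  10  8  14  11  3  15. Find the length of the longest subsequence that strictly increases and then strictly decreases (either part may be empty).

inc[i] = longest strictly increasing subsequence ending at i; dec[i] = longest strictly decreasing subsequence starting at i:
i:      1  2  3  4  5  6  7  8  9 10
a[i]:  13  1 13  7 10  8 14 11  3 15
inc:    1  1  2  2  3  3  4  4  2  5
dec:    4  1  4  2  3  2  3  2  1  1
Best peak at i=7 (value 14): inc=4, dec=3, length 4+3−1 = 6.

6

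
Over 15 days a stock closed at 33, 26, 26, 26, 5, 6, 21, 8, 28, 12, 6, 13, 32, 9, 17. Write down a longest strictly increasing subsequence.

5, 6, 8, 12, 13, 32

Patience tails give the LIS length; then backtrack through the dp parents:
33 → extends → [33]
26 → replaces 33 → [26]
26 → already a tail → [26]
26 → already a tail → [26]
5 → replaces 26 → [5]
6 → extends → [5, 6]
21 → extends → [5, 6, 21]
8 → replaces 21 → [5, 6, 8]
28 → extends → [5, 6, 8, 28]
12 → replaces 28 → [5, 6, 8, 12]
6 → already a tail → [5, 6, 8, 12]
13 → extends → [5, 6, 8, 12, 13]
32 → extends → [5, 6, 8, 12, 13, 32]
9 → replaces 12 → [5, 6, 8, 9, 13, 32]
17 → replaces 32 → [5, 6, 8, 9, 13, 17]
Length 6; one witness is 5, 6, 8, 12, 13, 32.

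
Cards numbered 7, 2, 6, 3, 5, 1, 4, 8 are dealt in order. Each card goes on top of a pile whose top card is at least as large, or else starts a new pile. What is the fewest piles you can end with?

4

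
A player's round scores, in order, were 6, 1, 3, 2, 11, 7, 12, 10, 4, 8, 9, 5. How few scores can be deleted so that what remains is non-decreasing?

7

Fewest deletions = n − (longest non-decreasing subsequence).
Patience tails:
6 → extends → [6]
1 → replaces 6 → [1]
3 → extends → [1, 3]
2 → replaces 3 → [1, 2]
11 → extends → [1, 2, 11]
7 → replaces 11 → [1, 2, 7]
12 → extends → [1, 2, 7, 12]
10 → replaces 12 → [1, 2, 7, 10]
4 → replaces 7 → [1, 2, 4, 10]
8 → replaces 10 → [1, 2, 4, 8]
9 → extends → [1, 2, 4, 8, 9]
5 → replaces 8 → [1, 2, 4, 5, 9]
Longest non-decreasing subsequence has length 5, so deletions = 12 − 5 = 7.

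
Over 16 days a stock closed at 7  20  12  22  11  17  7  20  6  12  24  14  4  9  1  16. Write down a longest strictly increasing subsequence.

Patience tails give the LIS length; then backtrack through the dp parents:
7 → extends → [7]
20 → extends → [7, 20]
12 → replaces 20 → [7, 12]
22 → extends → [7, 12, 22]
11 → replaces 12 → [7, 11, 22]
17 → replaces 22 → [7, 11, 17]
7 → already a tail → [7, 11, 17]
20 → extends → [7, 11, 17, 20]
6 → replaces 7 → [6, 11, 17, 20]
12 → replaces 17 → [6, 11, 12, 20]
24 → extends → [6, 11, 12, 20, 24]
14 → replaces 20 → [6, 11, 12, 14, 24]
4 → replaces 6 → [4, 11, 12, 14, 24]
9 → replaces 11 → [4, 9, 12, 14, 24]
1 → replaces 4 → [1, 9, 12, 14, 24]
16 → replaces 24 → [1, 9, 12, 14, 16]
Length 5; one witness is 7, 12, 17, 20, 24.

7, 12, 17, 20, 24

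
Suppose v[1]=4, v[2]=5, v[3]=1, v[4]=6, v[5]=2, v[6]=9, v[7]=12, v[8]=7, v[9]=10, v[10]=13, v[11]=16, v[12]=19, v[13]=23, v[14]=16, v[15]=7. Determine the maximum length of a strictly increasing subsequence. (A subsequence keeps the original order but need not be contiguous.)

9

Track the smallest tail for each achievable length (strict):
4 → extends → [4]
5 → extends → [4, 5]
1 → replaces 4 → [1, 5]
6 → extends → [1, 5, 6]
2 → replaces 5 → [1, 2, 6]
9 → extends → [1, 2, 6, 9]
12 → extends → [1, 2, 6, 9, 12]
7 → replaces 9 → [1, 2, 6, 7, 12]
10 → replaces 12 → [1, 2, 6, 7, 10]
13 → extends → [1, 2, 6, 7, 10, 13]
16 → extends → [1, 2, 6, 7, 10, 13, 16]
19 → extends → [1, 2, 6, 7, 10, 13, 16, 19]
23 → extends → [1, 2, 6, 7, 10, 13, 16, 19, 23]
16 → already a tail → [1, 2, 6, 7, 10, 13, 16, 19, 23]
7 → already a tail → [1, 2, 6, 7, 10, 13, 16, 19, 23]
Nine tails, so the longest strictly increasing subsequence has length 9 (e.g. 4, 5, 6, 9, 12, 13, 16, 19, 23).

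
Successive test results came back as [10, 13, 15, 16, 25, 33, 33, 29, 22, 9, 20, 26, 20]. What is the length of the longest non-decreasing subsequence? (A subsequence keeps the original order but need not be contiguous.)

7

Track the smallest tail for each achievable length (allowing ties):
10 → extends → [10]
13 → extends → [10, 13]
15 → extends → [10, 13, 15]
16 → extends → [10, 13, 15, 16]
25 → extends → [10, 13, 15, 16, 25]
33 → extends → [10, 13, 15, 16, 25, 33]
33 → extends → [10, 13, 15, 16, 25, 33, 33]
29 → replaces 33 → [10, 13, 15, 16, 25, 29, 33]
22 → replaces 25 → [10, 13, 15, 16, 22, 29, 33]
9 → replaces 10 → [9, 13, 15, 16, 22, 29, 33]
20 → replaces 22 → [9, 13, 15, 16, 20, 29, 33]
26 → replaces 29 → [9, 13, 15, 16, 20, 26, 33]
20 → replaces 26 → [9, 13, 15, 16, 20, 20, 33]
Seven tails, so the longest non-decreasing subsequence has length 7 (e.g. 10, 13, 15, 16, 25, 33, 33).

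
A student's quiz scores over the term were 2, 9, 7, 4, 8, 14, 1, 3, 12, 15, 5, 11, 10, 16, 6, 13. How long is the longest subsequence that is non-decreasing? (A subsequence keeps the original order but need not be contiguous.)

Track the smallest tail for each achievable length (allowing ties):
2 → extends → [2]
9 → extends → [2, 9]
7 → replaces 9 → [2, 7]
4 → replaces 7 → [2, 4]
8 → extends → [2, 4, 8]
14 → extends → [2, 4, 8, 14]
1 → replaces 2 → [1, 4, 8, 14]
3 → replaces 4 → [1, 3, 8, 14]
12 → replaces 14 → [1, 3, 8, 12]
15 → extends → [1, 3, 8, 12, 15]
5 → replaces 8 → [1, 3, 5, 12, 15]
11 → replaces 12 → [1, 3, 5, 11, 15]
10 → replaces 11 → [1, 3, 5, 10, 15]
16 → extends → [1, 3, 5, 10, 15, 16]
6 → replaces 10 → [1, 3, 5, 6, 15, 16]
13 → replaces 15 → [1, 3, 5, 6, 13, 16]
Six tails, so the longest non-decreasing subsequence has length 6 (e.g. 2, 7, 8, 14, 15, 16).

6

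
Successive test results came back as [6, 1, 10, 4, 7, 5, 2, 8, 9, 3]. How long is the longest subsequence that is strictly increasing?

5

Track the smallest tail for each achievable length (strict):
6 → extends → [6]
1 → replaces 6 → [1]
10 → extends → [1, 10]
4 → replaces 10 → [1, 4]
7 → extends → [1, 4, 7]
5 → replaces 7 → [1, 4, 5]
2 → replaces 4 → [1, 2, 5]
8 → extends → [1, 2, 5, 8]
9 → extends → [1, 2, 5, 8, 9]
3 → replaces 5 → [1, 2, 3, 8, 9]
Five tails, so the longest strictly increasing subsequence has length 5 (e.g. 1, 4, 7, 8, 9).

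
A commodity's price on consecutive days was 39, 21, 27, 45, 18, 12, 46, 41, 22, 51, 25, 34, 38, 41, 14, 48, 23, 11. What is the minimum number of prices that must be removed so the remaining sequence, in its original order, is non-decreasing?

Fewest deletions = n − (longest non-decreasing subsequence).
Patience tails:
39 → extends → [39]
21 → replaces 39 → [21]
27 → extends → [21, 27]
45 → extends → [21, 27, 45]
18 → replaces 21 → [18, 27, 45]
12 → replaces 18 → [12, 27, 45]
46 → extends → [12, 27, 45, 46]
41 → replaces 45 → [12, 27, 41, 46]
22 → replaces 27 → [12, 22, 41, 46]
51 → extends → [12, 22, 41, 46, 51]
25 → replaces 41 → [12, 22, 25, 46, 51]
34 → replaces 46 → [12, 22, 25, 34, 51]
38 → replaces 51 → [12, 22, 25, 34, 38]
41 → extends → [12, 22, 25, 34, 38, 41]
14 → replaces 22 → [12, 14, 25, 34, 38, 41]
48 → extends → [12, 14, 25, 34, 38, 41, 48]
23 → replaces 25 → [12, 14, 23, 34, 38, 41, 48]
11 → replaces 12 → [11, 14, 23, 34, 38, 41, 48]
Longest non-decreasing subsequence has length 7, so deletions = 18 − 7 = 11.

11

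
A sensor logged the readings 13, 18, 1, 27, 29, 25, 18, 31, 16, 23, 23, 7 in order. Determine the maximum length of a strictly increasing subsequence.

5

Let dp[i] be the length of the longest such subsequence ending at index i:
i:      1  2  3  4  5  6  7  8  9 10 11 12
a[i]:  13 18  1 27 29 25 18 31 16 23 23  7
dp:     1  2  1  3  4  3  2  5  2  3  3  2
Maximum dp value is 5.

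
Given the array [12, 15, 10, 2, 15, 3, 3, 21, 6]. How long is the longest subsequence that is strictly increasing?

3

Track the smallest tail for each achievable length (strict):
12 → extends → [12]
15 → extends → [12, 15]
10 → replaces 12 → [10, 15]
2 → replaces 10 → [2, 15]
15 → already a tail → [2, 15]
3 → replaces 15 → [2, 3]
3 → already a tail → [2, 3]
21 → extends → [2, 3, 21]
6 → replaces 21 → [2, 3, 6]
Three tails, so the longest strictly increasing subsequence has length 3 (e.g. 12, 15, 21).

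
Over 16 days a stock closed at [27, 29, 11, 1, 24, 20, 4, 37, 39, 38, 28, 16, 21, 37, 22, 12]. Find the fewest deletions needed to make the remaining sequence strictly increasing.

Fewest deletions = n − (longest strictly increasing subsequence).
i:      1  2  3  4  5  6  7  8  9 10 11 12 13 14 15 16
a[i]:  27 29 11  1 24 20  4 37 39 38 28 16 21 37 22 12
dp:     1  2  1  1  2  2  2  3  4  4  3  3  4  5  5  3
max dp = 5, so deletions = 16 − 5 = 11.

11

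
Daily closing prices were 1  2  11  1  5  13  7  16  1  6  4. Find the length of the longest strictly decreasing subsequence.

Let dp[i] be the longest strictly decreasing subsequence ending at i:
i:      1  2  3  4  5  6  7  8  9 10 11
a[i]:   1  2 11  1  5 13  7 16  1  6  4
dp:     1  1  1  2  2  1  2  1  3  3  4
Maximum is 4.

4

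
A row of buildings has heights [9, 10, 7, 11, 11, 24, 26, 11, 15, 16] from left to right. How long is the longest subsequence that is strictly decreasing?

2

Let dp[i] be the longest strictly decreasing subsequence ending at i:
i:      1  2  3  4  5  6  7  8  9 10
a[i]:   9 10  7 11 11 24 26 11 15 16
dp:     1  1  2  1  1  1  1  2  2  2
Maximum is 2.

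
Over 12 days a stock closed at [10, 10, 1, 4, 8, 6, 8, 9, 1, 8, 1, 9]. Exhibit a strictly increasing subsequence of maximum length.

Patience tails give the LIS length; then backtrack through the dp parents:
10 → extends → [10]
10 → already a tail → [10]
1 → replaces 10 → [1]
4 → extends → [1, 4]
8 → extends → [1, 4, 8]
6 → replaces 8 → [1, 4, 6]
8 → extends → [1, 4, 6, 8]
9 → extends → [1, 4, 6, 8, 9]
1 → already a tail → [1, 4, 6, 8, 9]
8 → already a tail → [1, 4, 6, 8, 9]
1 → already a tail → [1, 4, 6, 8, 9]
9 → already a tail → [1, 4, 6, 8, 9]
Length 5; one witness is 1, 4, 6, 8, 9.

1, 4, 6, 8, 9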